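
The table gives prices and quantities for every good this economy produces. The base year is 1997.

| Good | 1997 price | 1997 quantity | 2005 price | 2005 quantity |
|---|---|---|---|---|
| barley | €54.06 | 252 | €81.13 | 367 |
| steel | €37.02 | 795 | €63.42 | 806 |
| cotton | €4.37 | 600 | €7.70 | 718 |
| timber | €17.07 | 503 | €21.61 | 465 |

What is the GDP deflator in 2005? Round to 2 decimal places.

Nominal GDP 2005 = 81.13·367 + 63.42·806 + 7.70·718 + 21.61·465 = 96468.48.
Real GDP 2005 (at 1997 prices) = 54.06·367 + 37.02·806 + 4.37·718 + 17.07·465 = 60753.35.
Deflator = Nominal/Real × 100 = 96468.48/60753.35 × 100 = 158.787.

158.79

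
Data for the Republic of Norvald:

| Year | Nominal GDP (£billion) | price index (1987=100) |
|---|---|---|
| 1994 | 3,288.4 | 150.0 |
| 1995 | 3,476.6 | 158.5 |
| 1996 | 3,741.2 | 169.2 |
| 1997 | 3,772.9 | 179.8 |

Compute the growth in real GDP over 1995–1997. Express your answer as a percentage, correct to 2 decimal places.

-4.33%

Real GDP 1995 = 3476.6/1.585 = 2193.44.
Real GDP 1997 = 3772.9/1.798 = 2098.39.
Change = 2098.39/2193.44 − 1 = -0.0433.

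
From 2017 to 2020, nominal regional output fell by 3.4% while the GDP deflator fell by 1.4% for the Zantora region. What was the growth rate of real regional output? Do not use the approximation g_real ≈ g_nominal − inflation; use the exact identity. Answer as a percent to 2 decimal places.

(1 + g_nom) = (1 + g_real)(1 + π), so g_real = 0.9660 / 0.9860 − 1 = -0.02028.

-2.03%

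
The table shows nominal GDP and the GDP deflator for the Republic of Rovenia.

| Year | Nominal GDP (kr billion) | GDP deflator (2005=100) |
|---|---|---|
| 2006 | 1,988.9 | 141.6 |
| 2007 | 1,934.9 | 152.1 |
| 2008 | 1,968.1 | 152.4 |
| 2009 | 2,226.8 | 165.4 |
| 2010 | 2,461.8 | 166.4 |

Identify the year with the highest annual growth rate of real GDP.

2010

2007: real = 1934.9/1.521 = 1272.12; growth vs 2006 (1404.59) = -9.43%.
2008: real = 1968.1/1.524 = 1291.40; growth vs 2007 (1272.12) = 1.52%.
2009: real = 2226.8/1.654 = 1346.31; growth vs 2008 (1291.40) = 4.25%.
2010: real = 2461.8/1.664 = 1479.45; growth vs 2009 (1346.31) = 9.89%.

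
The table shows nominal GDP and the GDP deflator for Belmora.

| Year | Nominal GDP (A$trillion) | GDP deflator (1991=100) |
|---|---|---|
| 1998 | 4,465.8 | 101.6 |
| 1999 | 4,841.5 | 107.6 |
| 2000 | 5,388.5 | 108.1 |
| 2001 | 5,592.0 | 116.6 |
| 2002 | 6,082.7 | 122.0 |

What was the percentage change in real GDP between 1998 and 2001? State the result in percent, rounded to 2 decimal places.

9.11%

Real GDP 1998 = 4465.8/1.016 = 4395.47.
Real GDP 2001 = 5592.0/1.166 = 4795.88.
Change = 4795.88/4395.47 − 1 = 0.0911.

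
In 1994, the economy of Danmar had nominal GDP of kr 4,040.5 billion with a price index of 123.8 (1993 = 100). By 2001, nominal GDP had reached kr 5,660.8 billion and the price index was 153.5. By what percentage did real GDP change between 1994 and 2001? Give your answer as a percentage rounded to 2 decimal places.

Real GDP 1994 = 4040.5 / 1.238 = 3263.73.
Real GDP 2001 = 5660.8 / 1.535 = 3687.82.
Real growth = 3687.82 / 3263.73 − 1 = 0.1299.

12.99%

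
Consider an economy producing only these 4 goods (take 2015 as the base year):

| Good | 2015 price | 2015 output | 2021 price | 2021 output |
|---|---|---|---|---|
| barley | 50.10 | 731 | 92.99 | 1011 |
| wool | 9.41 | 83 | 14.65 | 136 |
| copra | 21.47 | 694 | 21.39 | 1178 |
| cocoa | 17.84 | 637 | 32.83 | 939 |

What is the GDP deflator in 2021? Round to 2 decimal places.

161.78

Nominal GDP 2021 = 92.99·1011 + 14.65·136 + 21.39·1178 + 32.83·939 = 152030.08.
Real GDP 2021 (at 2015 prices) = 50.10·1011 + 9.41·136 + 21.47·1178 + 17.84·939 = 93974.28.
Deflator = Nominal/Real × 100 = 152030.08/93974.28 × 100 = 161.778.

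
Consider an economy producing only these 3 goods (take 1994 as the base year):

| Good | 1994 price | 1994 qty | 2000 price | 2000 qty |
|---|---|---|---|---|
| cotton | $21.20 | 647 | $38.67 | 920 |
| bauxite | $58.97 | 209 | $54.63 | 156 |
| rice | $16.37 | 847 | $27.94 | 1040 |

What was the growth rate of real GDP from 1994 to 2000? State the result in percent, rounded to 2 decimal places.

Real GDP 1994 = Nominal GDP 1994 = 21.20·647 + 58.97·209 + 16.37·847 = 39906.52.
Real GDP 2000 (at 1994 prices) = 21.20·920 + 58.97·156 + 16.37·1040 = 45728.12.
Real growth = 45728.12/39906.52 − 1 = 0.1459.

14.59%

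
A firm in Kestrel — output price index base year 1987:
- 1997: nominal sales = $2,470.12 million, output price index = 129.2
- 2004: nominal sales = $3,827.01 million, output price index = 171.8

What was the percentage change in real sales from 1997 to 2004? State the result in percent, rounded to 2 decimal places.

16.51%

Real sales 1997 = 2470.12 / 1.292 = 1911.86.
Real sales 2004 = 3827.01 / 1.718 = 2227.60.
Real growth = 2227.60 / 1911.86 − 1 = 0.1651.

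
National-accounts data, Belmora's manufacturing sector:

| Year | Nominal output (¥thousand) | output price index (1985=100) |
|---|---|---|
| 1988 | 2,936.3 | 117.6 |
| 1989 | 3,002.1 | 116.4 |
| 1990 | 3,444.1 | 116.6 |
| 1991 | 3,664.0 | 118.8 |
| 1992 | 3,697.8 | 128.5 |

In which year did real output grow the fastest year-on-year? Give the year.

1990

1989: real = 3002.1/1.164 = 2579.12; growth vs 1988 (2496.85) = 3.29%.
1990: real = 3444.1/1.166 = 2953.77; growth vs 1989 (2579.12) = 14.53%.
1991: real = 3664.0/1.188 = 3084.18; growth vs 1990 (2953.77) = 4.42%.
1992: real = 3697.8/1.285 = 2877.67; growth vs 1991 (3084.18) = -6.70%.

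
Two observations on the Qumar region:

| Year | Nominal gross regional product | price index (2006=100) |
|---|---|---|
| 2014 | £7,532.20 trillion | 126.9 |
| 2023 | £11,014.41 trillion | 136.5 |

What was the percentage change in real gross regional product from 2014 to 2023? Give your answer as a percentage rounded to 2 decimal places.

35.95%

Deflate each year: 2014 → 7532.20/1.269 = 5935.54; 2023 → 11014.41/1.365 = 8069.16.
So real gross regional product changed by 8069.16/5935.54 − 1 = 0.3595, i.e. 35.95%.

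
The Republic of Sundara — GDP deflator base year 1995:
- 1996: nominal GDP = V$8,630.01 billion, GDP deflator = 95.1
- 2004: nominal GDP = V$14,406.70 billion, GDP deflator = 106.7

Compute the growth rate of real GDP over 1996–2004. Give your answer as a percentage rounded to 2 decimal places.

48.79%

Real GDP 1996 = 8630.01 / 0.951 = 9074.67.
Real GDP 2004 = 14406.70 / 1.067 = 13502.06.
Real growth = 13502.06 / 9074.67 − 1 = 0.4879.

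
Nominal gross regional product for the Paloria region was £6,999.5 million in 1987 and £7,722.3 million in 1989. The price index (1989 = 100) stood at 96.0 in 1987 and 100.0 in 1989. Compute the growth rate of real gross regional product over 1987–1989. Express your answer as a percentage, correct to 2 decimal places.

5.91%

Deflate each year: 1987 → 6999.5/0.960 = 7291.15; 1989 → 7722.3/1.000 = 7722.30.
So real gross regional product changed by 7722.30/7291.15 − 1 = 0.0591, i.e. 5.91%.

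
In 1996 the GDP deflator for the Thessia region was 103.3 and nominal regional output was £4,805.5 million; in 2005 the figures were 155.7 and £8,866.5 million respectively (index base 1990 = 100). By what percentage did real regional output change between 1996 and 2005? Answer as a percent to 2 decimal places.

Real regional output 1996 = 4805.5 / 1.033 = 4651.98.
Real regional output 2005 = 8866.5 / 1.557 = 5694.61.
Real growth = 5694.61 / 4651.98 − 1 = 0.2241.

22.41%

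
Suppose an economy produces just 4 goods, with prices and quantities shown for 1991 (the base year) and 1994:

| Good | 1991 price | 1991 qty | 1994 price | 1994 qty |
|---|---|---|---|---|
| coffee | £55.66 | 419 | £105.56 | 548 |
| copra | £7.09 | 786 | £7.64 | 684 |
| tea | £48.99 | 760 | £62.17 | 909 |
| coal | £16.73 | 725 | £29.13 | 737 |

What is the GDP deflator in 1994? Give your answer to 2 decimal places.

152.97

Nominal GDP 1994 = 105.56·548 + 7.64·684 + 62.17·909 + 29.13·737 = 141053.98.
Real GDP 1994 (at 1991 prices) = 55.66·548 + 7.09·684 + 48.99·909 + 16.73·737 = 92213.16.
Deflator = Nominal/Real × 100 = 141053.98/92213.16 × 100 = 152.965.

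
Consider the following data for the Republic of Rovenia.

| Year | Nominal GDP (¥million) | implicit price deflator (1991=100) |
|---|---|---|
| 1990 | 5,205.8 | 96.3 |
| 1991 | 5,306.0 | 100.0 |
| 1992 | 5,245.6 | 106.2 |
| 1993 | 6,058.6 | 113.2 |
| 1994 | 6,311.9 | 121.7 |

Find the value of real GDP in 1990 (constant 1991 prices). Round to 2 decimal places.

¥5,405.82 million

Real GDP 1990 = 5205.8 / 0.963 = 5405.82.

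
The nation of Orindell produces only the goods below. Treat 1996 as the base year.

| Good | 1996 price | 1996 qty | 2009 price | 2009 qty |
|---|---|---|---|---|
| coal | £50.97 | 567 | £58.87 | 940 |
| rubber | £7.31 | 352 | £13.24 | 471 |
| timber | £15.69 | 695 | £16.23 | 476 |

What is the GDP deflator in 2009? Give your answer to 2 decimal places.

117.81

Nominal GDP 2009 = 58.87·940 + 13.24·471 + 16.23·476 = 69299.32.
Real GDP 2009 (at 1996 prices) = 50.97·940 + 7.31·471 + 15.69·476 = 58823.25.
Deflator = Nominal/Real × 100 = 69299.32/58823.25 × 100 = 117.809.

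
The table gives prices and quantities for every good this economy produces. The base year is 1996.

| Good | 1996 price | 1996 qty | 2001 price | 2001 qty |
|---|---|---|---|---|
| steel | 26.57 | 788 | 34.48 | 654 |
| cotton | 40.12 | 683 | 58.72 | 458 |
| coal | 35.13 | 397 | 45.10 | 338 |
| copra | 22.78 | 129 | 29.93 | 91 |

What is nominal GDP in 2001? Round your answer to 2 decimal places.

Nominal GDP 2001 = Σ (p_2001 × q_2001) = 34.48·654 + 58.72·458 + 45.10·338 + 29.93·91 = 67411.11.

67411.11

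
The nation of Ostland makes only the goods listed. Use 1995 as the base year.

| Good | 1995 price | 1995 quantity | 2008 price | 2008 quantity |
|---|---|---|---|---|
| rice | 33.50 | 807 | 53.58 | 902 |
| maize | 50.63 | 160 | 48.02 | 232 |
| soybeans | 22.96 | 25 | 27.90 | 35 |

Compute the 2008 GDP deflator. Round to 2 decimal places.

141.34

Nominal GDP 2008 = 53.58·902 + 48.02·232 + 27.90·35 = 60446.30.
Real GDP 2008 (at 1995 prices) = 33.50·902 + 50.63·232 + 22.96·35 = 42766.76.
Deflator = Nominal/Real × 100 = 60446.30/42766.76 × 100 = 141.339.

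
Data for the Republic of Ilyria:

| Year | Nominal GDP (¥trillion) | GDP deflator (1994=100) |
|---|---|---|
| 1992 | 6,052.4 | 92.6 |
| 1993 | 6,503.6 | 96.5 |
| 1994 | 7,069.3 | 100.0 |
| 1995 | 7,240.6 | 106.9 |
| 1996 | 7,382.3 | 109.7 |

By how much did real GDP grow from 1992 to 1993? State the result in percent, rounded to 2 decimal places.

3.11%

Real GDP 1992 = 6052.4/0.926 = 6536.07.
Real GDP 1993 = 6503.6/0.965 = 6739.48.
Change = 6739.48/6536.07 − 1 = 0.0311.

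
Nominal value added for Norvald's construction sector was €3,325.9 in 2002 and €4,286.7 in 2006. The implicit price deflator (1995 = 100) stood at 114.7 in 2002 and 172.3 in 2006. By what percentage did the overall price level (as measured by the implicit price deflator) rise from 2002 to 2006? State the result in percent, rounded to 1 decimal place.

50.2%

Price-level change = 172.3 / 114.7 − 1 = 0.5022.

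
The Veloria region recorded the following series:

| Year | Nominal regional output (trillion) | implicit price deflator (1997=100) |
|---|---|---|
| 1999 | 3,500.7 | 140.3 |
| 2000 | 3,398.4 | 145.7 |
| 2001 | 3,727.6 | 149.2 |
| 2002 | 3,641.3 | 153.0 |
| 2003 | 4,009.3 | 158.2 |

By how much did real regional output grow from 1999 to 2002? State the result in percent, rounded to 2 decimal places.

Real regional output 1999 = 3500.7/1.403 = 2495.15.
Real regional output 2002 = 3641.3/1.530 = 2379.93.
Change = 2379.93/2495.15 − 1 = -0.0462.

-4.62%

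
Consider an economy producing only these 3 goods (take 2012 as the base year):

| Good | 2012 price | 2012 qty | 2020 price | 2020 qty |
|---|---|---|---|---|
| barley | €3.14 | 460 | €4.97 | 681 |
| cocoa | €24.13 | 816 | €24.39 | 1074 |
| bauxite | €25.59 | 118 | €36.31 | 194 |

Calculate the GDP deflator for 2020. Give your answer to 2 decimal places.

Nominal GDP 2020 = 4.97·681 + 24.39·1074 + 36.31·194 = 36623.57.
Real GDP 2020 (at 2012 prices) = 3.14·681 + 24.13·1074 + 25.59·194 = 33018.42.
Deflator = Nominal/Real × 100 = 36623.57/33018.42 × 100 = 110.919.

110.92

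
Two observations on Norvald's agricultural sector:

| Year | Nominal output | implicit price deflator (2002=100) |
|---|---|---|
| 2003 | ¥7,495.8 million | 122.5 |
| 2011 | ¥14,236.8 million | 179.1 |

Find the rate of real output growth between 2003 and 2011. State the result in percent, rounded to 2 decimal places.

29.91%

Deflate each year: 2003 → 7495.8/1.225 = 6119.02; 2011 → 14236.8/1.791 = 7949.08.
So real output changed by 7949.08/6119.02 − 1 = 0.2991, i.e. 29.91%.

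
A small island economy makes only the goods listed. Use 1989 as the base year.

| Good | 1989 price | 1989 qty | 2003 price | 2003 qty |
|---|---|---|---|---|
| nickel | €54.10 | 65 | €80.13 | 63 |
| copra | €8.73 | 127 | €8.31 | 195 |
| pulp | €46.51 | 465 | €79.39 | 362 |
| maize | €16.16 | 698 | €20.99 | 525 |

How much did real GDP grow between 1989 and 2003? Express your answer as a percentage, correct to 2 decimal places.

Real GDP 1989 = Nominal GDP 1989 = 54.10·65 + 8.73·127 + 46.51·465 + 16.16·698 = 37532.04.
Real GDP 2003 (at 1989 prices) = 54.10·63 + 8.73·195 + 46.51·362 + 16.16·525 = 30431.27.
Real growth = 30431.27/37532.04 − 1 = -0.1892.

-18.92%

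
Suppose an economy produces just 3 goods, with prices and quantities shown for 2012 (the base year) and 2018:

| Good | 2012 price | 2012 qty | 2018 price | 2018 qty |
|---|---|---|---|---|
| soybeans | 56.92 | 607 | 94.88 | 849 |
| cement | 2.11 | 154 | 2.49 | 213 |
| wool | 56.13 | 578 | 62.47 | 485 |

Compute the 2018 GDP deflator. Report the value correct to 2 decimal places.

146.56

Nominal GDP 2018 = 94.88·849 + 2.49·213 + 62.47·485 = 111381.44.
Real GDP 2018 (at 2012 prices) = 56.92·849 + 2.11·213 + 56.13·485 = 75997.56.
Deflator = Nominal/Real × 100 = 111381.44/75997.56 × 100 = 146.559.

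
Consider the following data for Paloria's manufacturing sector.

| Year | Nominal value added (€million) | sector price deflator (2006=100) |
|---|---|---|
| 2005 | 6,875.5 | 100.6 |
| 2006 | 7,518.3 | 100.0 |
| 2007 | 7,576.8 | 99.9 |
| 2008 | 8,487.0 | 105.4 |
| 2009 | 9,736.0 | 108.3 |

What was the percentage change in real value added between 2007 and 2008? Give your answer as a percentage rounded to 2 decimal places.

6.17%

Real value added 2007 = 7576.8/0.999 = 7584.38.
Real value added 2008 = 8487.0/1.054 = 8052.18.
Change = 8052.18/7584.38 − 1 = 0.0617.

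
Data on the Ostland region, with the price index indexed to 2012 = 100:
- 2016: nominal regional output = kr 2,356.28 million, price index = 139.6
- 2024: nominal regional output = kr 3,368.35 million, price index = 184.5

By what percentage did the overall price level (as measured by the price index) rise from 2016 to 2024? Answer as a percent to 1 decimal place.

Price-level change = 184.5 / 139.6 − 1 = 0.3216.

32.2%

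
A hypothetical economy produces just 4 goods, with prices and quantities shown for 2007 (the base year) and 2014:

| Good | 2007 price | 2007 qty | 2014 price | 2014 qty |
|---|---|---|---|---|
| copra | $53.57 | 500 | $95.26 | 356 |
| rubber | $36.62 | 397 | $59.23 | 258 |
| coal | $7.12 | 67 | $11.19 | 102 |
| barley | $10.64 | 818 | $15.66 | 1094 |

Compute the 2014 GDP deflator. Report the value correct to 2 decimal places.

Nominal GDP 2014 = 95.26·356 + 59.23·258 + 11.19·102 + 15.66·1094 = 67467.32.
Real GDP 2014 (at 2007 prices) = 53.57·356 + 36.62·258 + 7.12·102 + 10.64·1094 = 40885.28.
Deflator = Nominal/Real × 100 = 67467.32/40885.28 × 100 = 165.016.

165.02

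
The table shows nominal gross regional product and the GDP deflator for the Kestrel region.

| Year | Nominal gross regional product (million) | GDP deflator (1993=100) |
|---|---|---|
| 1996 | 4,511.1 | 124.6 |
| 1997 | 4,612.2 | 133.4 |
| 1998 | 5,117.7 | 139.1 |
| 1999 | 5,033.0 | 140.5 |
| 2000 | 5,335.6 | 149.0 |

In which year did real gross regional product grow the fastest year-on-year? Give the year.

1997: real = 4612.2/1.334 = 3457.42; growth vs 1996 (3620.47) = -4.50%.
1998: real = 5117.7/1.391 = 3679.15; growth vs 1997 (3457.42) = 6.41%.
1999: real = 5033.0/1.405 = 3582.21; growth vs 1998 (3679.15) = -2.63%.
2000: real = 5335.6/1.490 = 3580.94; growth vs 1999 (3582.21) = -0.04%.

1998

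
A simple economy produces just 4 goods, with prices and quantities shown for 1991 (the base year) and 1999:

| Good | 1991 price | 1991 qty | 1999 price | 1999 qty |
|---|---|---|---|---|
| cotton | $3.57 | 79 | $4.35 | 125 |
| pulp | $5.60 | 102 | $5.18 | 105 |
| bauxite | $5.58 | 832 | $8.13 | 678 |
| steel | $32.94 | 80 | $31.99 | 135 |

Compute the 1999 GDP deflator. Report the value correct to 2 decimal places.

117.85

Nominal GDP 1999 = 4.35·125 + 5.18·105 + 8.13·678 + 31.99·135 = 10918.44.
Real GDP 1999 (at 1991 prices) = 3.57·125 + 5.60·105 + 5.58·678 + 32.94·135 = 9264.39.
Deflator = Nominal/Real × 100 = 10918.44/9264.39 × 100 = 117.854.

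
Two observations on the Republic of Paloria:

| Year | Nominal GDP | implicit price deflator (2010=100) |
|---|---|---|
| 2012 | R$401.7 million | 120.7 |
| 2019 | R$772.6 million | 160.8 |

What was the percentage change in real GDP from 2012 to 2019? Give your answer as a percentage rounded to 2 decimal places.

Deflate each year: 2012 → 401.7/1.207 = 332.81; 2019 → 772.6/1.608 = 480.47.
So real GDP changed by 480.47/332.81 − 1 = 0.4437, i.e. 44.37%.

44.37%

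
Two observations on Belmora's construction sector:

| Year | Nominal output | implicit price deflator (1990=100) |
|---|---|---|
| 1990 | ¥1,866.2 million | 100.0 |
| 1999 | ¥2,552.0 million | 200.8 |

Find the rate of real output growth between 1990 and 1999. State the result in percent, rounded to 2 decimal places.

-31.90%

Deflate each year: 1990 → 1866.2/1.000 = 1866.20; 1999 → 2552.0/2.008 = 1270.92.
So real output changed by 1270.92/1866.20 − 1 = -0.3190, i.e. -31.90%.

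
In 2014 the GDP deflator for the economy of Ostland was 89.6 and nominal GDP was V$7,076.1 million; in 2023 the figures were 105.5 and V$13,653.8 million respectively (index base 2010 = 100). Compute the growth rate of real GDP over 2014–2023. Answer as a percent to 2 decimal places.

63.88%

Real GDP 2014 = 7076.1 / 0.896 = 7897.43.
Real GDP 2023 = 13653.8 / 1.055 = 12941.99.
Real growth = 12941.99 / 7897.43 − 1 = 0.6388.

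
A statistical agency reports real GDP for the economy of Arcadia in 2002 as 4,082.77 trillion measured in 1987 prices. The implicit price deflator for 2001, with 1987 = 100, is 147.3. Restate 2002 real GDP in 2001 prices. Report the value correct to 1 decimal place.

Real GDP in 2001 prices = Real GDP in 1987 prices × (P_2001/P_1987) = 4082.77 × 1.473 = 6013.92.

6,013.9 trillion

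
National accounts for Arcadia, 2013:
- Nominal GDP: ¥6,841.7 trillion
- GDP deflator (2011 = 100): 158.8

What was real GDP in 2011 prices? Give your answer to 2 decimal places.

Real GDP = Nominal / (GDP deflator/100) = 6841.7 / 1.588 = 4308.38.

¥4,308.38 trillion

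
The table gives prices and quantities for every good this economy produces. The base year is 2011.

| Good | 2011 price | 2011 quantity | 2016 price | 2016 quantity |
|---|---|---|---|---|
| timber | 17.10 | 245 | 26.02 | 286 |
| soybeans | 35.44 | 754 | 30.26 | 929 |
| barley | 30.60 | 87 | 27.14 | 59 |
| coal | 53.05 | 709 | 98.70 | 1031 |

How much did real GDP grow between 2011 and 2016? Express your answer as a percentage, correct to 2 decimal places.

Real GDP 2011 = Nominal GDP 2011 = 17.10·245 + 35.44·754 + 30.60·87 + 53.05·709 = 71185.91.
Real GDP 2016 (at 2011 prices) = 17.10·286 + 35.44·929 + 30.60·59 + 53.05·1031 = 94314.31.
Real growth = 94314.31/71185.91 − 1 = 0.3249.

32.49%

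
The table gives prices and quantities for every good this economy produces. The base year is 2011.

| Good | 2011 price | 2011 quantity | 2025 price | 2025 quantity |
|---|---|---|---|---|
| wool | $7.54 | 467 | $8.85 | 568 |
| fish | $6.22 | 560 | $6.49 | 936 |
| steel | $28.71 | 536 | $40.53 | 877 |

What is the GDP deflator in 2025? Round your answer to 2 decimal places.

132.20

Nominal GDP 2025 = 8.85·568 + 6.49·936 + 40.53·877 = 46646.25.
Real GDP 2025 (at 2011 prices) = 7.54·568 + 6.22·936 + 28.71·877 = 35283.31.
Deflator = Nominal/Real × 100 = 46646.25/35283.31 × 100 = 132.205.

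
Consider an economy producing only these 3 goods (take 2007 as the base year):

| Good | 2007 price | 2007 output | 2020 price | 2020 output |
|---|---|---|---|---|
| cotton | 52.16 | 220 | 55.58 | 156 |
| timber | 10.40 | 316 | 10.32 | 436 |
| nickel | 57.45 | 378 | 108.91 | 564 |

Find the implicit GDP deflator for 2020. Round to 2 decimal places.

165.50

Nominal GDP 2020 = 55.58·156 + 10.32·436 + 108.91·564 = 74595.24.
Real GDP 2020 (at 2007 prices) = 52.16·156 + 10.40·436 + 57.45·564 = 45073.16.
Deflator = Nominal/Real × 100 = 74595.24/45073.16 × 100 = 165.498.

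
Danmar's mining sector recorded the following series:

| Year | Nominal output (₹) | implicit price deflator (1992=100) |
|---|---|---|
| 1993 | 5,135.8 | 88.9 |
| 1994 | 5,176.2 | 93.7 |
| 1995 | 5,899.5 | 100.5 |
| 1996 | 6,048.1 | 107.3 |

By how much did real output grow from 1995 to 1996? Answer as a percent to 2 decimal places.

Real output 1995 = 5899.5/1.005 = 5870.15.
Real output 1996 = 6048.1/1.073 = 5636.63.
Change = 5636.63/5870.15 − 1 = -0.0398.

-3.98%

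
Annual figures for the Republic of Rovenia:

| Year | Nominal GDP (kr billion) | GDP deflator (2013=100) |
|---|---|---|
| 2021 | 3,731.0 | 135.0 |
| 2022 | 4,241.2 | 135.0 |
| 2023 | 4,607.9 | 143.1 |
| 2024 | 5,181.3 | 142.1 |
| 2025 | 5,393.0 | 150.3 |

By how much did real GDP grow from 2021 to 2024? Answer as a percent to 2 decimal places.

31.93%

Real GDP 2021 = 3731.0/1.350 = 2763.70.
Real GDP 2024 = 5181.3/1.421 = 3646.24.
Change = 3646.24/2763.70 − 1 = 0.3193.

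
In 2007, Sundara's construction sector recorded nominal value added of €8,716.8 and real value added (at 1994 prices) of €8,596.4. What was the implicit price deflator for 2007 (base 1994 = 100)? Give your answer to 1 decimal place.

101.4

implicit price deflator = (Nominal / Real) × 100 = 8716.8 / 8596.4 × 100 = 101.40.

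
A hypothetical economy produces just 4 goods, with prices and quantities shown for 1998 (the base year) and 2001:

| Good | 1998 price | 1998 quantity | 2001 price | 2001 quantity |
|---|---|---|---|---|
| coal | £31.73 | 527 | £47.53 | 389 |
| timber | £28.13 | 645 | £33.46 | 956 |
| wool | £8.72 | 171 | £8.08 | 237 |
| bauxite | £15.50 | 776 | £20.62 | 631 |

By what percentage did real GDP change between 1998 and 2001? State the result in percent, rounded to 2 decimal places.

5.58%

Real GDP 1998 = Nominal GDP 1998 = 31.73·527 + 28.13·645 + 8.72·171 + 15.50·776 = 48384.68.
Real GDP 2001 (at 1998 prices) = 31.73·389 + 28.13·956 + 8.72·237 + 15.50·631 = 51082.39.
Real growth = 51082.39/48384.68 − 1 = 0.0558.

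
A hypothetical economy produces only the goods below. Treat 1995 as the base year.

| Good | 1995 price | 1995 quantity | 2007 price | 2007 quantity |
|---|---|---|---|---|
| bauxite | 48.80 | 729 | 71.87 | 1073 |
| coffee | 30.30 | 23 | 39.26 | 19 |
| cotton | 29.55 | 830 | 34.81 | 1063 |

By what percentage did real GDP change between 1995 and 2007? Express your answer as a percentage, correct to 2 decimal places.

Real GDP 1995 = Nominal GDP 1995 = 48.80·729 + 30.30·23 + 29.55·830 = 60798.60.
Real GDP 2007 (at 1995 prices) = 48.80·1073 + 30.30·19 + 29.55·1063 = 84349.75.
Real growth = 84349.75/60798.60 − 1 = 0.3874.

38.74%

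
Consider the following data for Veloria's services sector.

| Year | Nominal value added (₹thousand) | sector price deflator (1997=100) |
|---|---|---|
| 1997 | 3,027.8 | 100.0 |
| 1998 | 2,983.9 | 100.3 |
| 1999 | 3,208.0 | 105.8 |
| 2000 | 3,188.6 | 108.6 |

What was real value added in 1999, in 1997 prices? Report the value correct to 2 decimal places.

₹3,032.14 thousand

Real value added 1999 = 3208.0 / 1.058 = 3032.14.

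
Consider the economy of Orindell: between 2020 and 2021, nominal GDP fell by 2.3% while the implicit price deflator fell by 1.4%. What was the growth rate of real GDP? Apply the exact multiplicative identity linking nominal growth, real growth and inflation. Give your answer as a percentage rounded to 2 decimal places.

(1 + g_nom) = (1 + g_real)(1 + π), so g_real = 0.9770 / 0.9860 − 1 = -0.00913.

-0.91%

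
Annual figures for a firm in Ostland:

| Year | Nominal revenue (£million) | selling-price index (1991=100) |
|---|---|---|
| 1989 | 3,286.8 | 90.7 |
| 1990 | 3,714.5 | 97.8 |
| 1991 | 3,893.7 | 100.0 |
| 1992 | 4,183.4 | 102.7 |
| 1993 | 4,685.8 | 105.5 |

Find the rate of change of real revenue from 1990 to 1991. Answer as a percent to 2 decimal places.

2.52%

Real revenue 1990 = 3714.5/0.978 = 3798.06.
Real revenue 1991 = 3893.7/1.000 = 3893.70.
Change = 3893.70/3798.06 − 1 = 0.0252.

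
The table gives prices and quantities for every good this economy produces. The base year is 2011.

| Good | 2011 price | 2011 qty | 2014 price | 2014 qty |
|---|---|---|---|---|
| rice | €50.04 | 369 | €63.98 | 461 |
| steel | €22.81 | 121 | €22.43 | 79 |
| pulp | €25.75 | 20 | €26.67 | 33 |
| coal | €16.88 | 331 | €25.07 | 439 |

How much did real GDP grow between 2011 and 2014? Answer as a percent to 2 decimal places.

21.24%

Real GDP 2011 = Nominal GDP 2011 = 50.04·369 + 22.81·121 + 25.75·20 + 16.88·331 = 27327.05.
Real GDP 2014 (at 2011 prices) = 50.04·461 + 22.81·79 + 25.75·33 + 16.88·439 = 33130.50.
Real growth = 33130.50/27327.05 − 1 = 0.2124.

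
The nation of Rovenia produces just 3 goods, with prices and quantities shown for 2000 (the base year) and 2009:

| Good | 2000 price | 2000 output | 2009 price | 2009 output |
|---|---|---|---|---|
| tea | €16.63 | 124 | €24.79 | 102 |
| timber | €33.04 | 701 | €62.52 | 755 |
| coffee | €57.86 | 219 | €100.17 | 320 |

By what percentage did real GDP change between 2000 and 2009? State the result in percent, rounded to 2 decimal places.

19.16%

Real GDP 2000 = Nominal GDP 2000 = 16.63·124 + 33.04·701 + 57.86·219 = 37894.50.
Real GDP 2009 (at 2000 prices) = 16.63·102 + 33.04·755 + 57.86·320 = 45156.66.
Real growth = 45156.66/37894.50 − 1 = 0.1916.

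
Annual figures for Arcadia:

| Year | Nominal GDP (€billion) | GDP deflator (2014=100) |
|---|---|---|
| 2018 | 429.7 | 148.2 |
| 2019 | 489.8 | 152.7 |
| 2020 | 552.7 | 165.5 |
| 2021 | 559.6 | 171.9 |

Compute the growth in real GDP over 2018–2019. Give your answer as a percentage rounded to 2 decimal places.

Real GDP 2018 = 429.7/1.482 = 289.95.
Real GDP 2019 = 489.8/1.527 = 320.76.
Change = 320.76/289.95 − 1 = 0.1063.

10.63%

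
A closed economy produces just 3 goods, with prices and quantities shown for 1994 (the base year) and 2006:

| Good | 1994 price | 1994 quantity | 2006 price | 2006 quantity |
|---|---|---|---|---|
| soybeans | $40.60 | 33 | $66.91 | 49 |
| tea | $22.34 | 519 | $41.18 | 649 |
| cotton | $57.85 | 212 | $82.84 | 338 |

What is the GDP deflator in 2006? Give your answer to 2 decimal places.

160.94

Nominal GDP 2006 = 66.91·49 + 41.18·649 + 82.84·338 = 58004.33.
Real GDP 2006 (at 1994 prices) = 40.60·49 + 22.34·649 + 57.85·338 = 36041.36.
Deflator = Nominal/Real × 100 = 58004.33/36041.36 × 100 = 160.938.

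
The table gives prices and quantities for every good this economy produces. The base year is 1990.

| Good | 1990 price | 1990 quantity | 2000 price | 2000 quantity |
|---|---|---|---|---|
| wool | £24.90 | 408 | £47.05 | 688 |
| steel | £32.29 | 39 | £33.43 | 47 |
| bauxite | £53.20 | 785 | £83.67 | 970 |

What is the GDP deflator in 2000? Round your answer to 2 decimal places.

163.84

Nominal GDP 2000 = 47.05·688 + 33.43·47 + 83.67·970 = 115101.51.
Real GDP 2000 (at 1990 prices) = 24.90·688 + 32.29·47 + 53.20·970 = 70252.83.
Deflator = Nominal/Real × 100 = 115101.51/70252.83 × 100 = 163.839.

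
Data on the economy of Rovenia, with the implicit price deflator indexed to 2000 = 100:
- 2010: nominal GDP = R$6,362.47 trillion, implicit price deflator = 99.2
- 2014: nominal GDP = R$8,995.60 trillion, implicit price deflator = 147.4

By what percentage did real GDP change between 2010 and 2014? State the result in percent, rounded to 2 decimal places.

-4.85%

Deflate each year: 2010 → 6362.47/0.992 = 6413.78; 2014 → 8995.60/1.474 = 6102.85.
So real GDP changed by 6102.85/6413.78 − 1 = -0.0485, i.e. -4.85%.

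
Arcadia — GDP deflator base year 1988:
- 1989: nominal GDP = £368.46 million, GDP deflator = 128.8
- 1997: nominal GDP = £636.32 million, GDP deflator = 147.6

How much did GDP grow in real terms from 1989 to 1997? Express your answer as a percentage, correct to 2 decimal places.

50.70%

Real GDP 1989 = 368.46 / 1.288 = 286.07.
Real GDP 1997 = 636.32 / 1.476 = 431.11.
Real growth = 431.11 / 286.07 − 1 = 0.5070.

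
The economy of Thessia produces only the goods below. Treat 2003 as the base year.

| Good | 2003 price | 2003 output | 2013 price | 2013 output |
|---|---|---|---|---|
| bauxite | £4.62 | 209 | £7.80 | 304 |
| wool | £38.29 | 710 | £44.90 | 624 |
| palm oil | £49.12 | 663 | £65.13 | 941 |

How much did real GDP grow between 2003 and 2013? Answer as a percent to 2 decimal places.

Real GDP 2003 = Nominal GDP 2003 = 4.62·209 + 38.29·710 + 49.12·663 = 60718.04.
Real GDP 2013 (at 2003 prices) = 4.62·304 + 38.29·624 + 49.12·941 = 71519.36.
Real growth = 71519.36/60718.04 − 1 = 0.1779.

17.79%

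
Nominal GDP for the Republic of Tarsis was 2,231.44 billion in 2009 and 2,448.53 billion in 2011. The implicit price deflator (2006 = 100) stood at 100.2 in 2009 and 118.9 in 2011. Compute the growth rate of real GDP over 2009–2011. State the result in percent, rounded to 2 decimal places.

-7.53%

Real GDP 2009 = 2231.44 / 1.002 = 2226.99.
Real GDP 2011 = 2448.53 / 1.189 = 2059.32.
Real growth = 2059.32 / 2226.99 − 1 = -0.0753.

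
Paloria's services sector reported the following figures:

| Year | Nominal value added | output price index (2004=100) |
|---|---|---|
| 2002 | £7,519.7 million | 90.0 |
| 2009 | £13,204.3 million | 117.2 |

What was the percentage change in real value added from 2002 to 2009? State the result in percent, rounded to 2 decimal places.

Deflate each year: 2002 → 7519.7/0.900 = 8355.22; 2009 → 13204.3/1.172 = 11266.47.
So real value added changed by 11266.47/8355.22 − 1 = 0.3484, i.e. 34.84%.

34.84%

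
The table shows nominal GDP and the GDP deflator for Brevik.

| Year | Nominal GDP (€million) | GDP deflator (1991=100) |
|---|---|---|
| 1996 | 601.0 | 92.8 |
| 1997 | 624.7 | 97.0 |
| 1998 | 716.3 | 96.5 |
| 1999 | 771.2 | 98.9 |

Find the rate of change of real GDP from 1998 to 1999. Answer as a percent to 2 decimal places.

Real GDP 1998 = 716.3/0.965 = 742.28.
Real GDP 1999 = 771.2/0.989 = 779.78.
Change = 779.78/742.28 − 1 = 0.0505.

5.05%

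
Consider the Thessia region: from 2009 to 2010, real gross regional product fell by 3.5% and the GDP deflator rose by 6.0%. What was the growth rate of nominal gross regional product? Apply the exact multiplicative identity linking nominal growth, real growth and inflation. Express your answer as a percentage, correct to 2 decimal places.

(1 + g_nom) = (1 + g_real)(1 + π) = 0.9650 × 1.0600 = 1.02290.

2.29%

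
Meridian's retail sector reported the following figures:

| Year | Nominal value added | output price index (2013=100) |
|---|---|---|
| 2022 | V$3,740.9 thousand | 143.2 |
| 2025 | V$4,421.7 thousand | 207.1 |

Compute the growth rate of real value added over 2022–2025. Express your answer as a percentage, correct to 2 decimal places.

-18.27%

Deflate each year: 2022 → 3740.9/1.432 = 2612.36; 2025 → 4421.7/2.071 = 2135.06.
So real value added changed by 2135.06/2612.36 − 1 = -0.1827, i.e. -18.27%.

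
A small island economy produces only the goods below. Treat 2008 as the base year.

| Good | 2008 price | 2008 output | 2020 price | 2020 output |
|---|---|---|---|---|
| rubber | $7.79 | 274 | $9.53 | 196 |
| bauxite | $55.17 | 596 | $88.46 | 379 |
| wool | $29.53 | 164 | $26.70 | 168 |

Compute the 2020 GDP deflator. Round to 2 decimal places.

145.56

Nominal GDP 2020 = 9.53·196 + 88.46·379 + 26.70·168 = 39879.82.
Real GDP 2020 (at 2008 prices) = 7.79·196 + 55.17·379 + 29.53·168 = 27397.31.
Deflator = Nominal/Real × 100 = 39879.82/27397.31 × 100 = 145.561.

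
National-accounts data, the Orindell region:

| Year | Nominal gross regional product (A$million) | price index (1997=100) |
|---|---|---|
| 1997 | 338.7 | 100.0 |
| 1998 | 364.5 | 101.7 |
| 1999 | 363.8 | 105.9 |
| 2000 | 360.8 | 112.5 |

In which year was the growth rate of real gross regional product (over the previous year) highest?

1998

1998: real = 364.5/1.017 = 358.41; growth vs 1997 (338.70) = 5.82%.
1999: real = 363.8/1.059 = 343.53; growth vs 1998 (358.41) = -4.15%.
2000: real = 360.8/1.125 = 320.71; growth vs 1999 (343.53) = -6.64%.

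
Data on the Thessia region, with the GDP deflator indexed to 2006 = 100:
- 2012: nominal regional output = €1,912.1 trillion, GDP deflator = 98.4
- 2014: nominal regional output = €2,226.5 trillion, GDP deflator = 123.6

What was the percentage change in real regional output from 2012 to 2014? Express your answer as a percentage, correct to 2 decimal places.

Deflate each year: 2012 → 1912.1/0.984 = 1943.19; 2014 → 2226.5/1.236 = 1801.38.
So real regional output changed by 1801.38/1943.19 − 1 = -0.0730, i.e. -7.30%.

-7.30%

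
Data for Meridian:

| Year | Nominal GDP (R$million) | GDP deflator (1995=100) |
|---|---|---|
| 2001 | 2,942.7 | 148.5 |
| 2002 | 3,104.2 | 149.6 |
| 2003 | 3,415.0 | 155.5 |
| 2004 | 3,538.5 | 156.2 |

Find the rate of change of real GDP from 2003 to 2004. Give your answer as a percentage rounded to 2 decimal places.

Real GDP 2003 = 3415.0/1.555 = 2196.14.
Real GDP 2004 = 3538.5/1.562 = 2265.36.
Change = 2265.36/2196.14 − 1 = 0.0315.

3.15%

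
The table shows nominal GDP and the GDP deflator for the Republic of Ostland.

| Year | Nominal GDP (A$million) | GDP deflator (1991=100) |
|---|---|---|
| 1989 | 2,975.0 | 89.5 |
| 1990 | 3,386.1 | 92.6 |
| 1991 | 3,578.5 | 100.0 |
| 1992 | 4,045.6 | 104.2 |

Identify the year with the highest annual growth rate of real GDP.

1990

1990: real = 3386.1/0.926 = 3656.70; growth vs 1989 (3324.02) = 10.01%.
1991: real = 3578.5/1.000 = 3578.50; growth vs 1990 (3656.70) = -2.14%.
1992: real = 4045.6/1.042 = 3882.53; growth vs 1991 (3578.50) = 8.50%.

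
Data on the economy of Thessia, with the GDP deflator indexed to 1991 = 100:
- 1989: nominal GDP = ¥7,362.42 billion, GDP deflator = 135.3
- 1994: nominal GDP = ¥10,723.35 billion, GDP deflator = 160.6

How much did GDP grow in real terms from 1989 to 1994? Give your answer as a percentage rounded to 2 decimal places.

Real GDP 1989 = 7362.42 / 1.353 = 5441.55.
Real GDP 1994 = 10723.35 / 1.606 = 6677.05.
Real growth = 6677.05 / 5441.55 − 1 = 0.2270.

22.70%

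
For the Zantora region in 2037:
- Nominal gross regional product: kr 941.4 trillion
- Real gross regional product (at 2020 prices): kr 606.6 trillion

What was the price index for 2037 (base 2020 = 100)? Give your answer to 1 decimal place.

price index = (Nominal / Real) × 100 = 941.4 / 606.6 × 100 = 155.19.

155.2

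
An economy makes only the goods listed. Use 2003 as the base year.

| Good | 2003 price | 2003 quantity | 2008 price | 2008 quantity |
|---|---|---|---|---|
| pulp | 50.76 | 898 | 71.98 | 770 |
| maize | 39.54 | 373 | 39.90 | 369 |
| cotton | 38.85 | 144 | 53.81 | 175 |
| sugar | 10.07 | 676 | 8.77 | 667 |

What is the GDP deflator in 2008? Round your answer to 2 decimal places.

Nominal GDP 2008 = 71.98·770 + 39.90·369 + 53.81·175 + 8.77·667 = 85414.04.
Real GDP 2008 (at 2003 prices) = 50.76·770 + 39.54·369 + 38.85·175 + 10.07·667 = 67190.90.
Deflator = Nominal/Real × 100 = 85414.04/67190.90 × 100 = 127.121.

127.12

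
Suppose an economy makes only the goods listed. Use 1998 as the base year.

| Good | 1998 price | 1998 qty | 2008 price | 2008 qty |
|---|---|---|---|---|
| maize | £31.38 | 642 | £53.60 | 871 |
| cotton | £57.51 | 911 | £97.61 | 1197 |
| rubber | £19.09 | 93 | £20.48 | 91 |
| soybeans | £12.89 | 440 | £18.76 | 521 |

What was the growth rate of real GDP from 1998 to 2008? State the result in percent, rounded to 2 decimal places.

Real GDP 1998 = Nominal GDP 1998 = 31.38·642 + 57.51·911 + 19.09·93 + 12.89·440 = 79984.54.
Real GDP 2008 (at 1998 prices) = 31.38·871 + 57.51·1197 + 19.09·91 + 12.89·521 = 104624.33.
Real growth = 104624.33/79984.54 − 1 = 0.3081.

30.81%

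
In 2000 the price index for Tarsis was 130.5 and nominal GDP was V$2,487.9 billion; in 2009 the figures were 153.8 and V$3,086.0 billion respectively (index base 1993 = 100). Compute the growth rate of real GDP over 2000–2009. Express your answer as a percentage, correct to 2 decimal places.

Real GDP 2000 = 2487.9 / 1.305 = 1906.44.
Real GDP 2009 = 3086.0 / 1.538 = 2006.50.
Real growth = 2006.50 / 1906.44 − 1 = 0.0525.

5.25%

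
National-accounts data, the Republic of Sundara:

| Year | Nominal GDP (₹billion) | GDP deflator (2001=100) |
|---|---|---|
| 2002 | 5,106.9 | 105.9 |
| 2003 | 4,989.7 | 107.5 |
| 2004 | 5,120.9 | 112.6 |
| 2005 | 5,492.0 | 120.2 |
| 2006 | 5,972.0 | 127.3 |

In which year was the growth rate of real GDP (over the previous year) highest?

2003: real = 4989.7/1.075 = 4641.58; growth vs 2002 (4822.38) = -3.75%.
2004: real = 5120.9/1.126 = 4547.87; growth vs 2003 (4641.58) = -2.02%.
2005: real = 5492.0/1.202 = 4569.05; growth vs 2004 (4547.87) = 0.47%.
2006: real = 5972.0/1.273 = 4691.28; growth vs 2005 (4569.05) = 2.68%.

2006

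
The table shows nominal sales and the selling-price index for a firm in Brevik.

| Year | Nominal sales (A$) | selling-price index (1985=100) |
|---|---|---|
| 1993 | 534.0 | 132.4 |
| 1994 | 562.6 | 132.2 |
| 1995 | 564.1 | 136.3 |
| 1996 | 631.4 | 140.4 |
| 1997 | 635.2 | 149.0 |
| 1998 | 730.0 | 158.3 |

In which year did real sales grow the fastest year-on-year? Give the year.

1996

1994: real = 562.6/1.322 = 425.57; growth vs 1993 (403.32) = 5.52%.
1995: real = 564.1/1.363 = 413.87; growth vs 1994 (425.57) = -2.75%.
1996: real = 631.4/1.404 = 449.72; growth vs 1995 (413.87) = 8.66%.
1997: real = 635.2/1.490 = 426.31; growth vs 1996 (449.72) = -5.21%.
1998: real = 730.0/1.583 = 461.15; growth vs 1997 (426.31) = 8.17%.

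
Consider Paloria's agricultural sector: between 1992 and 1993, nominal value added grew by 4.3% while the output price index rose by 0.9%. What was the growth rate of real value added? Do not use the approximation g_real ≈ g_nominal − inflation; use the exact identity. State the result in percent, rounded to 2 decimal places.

3.37%

(1 + g_nom) = (1 + g_real)(1 + π), so g_real = 1.0430 / 1.0090 − 1 = 0.03370.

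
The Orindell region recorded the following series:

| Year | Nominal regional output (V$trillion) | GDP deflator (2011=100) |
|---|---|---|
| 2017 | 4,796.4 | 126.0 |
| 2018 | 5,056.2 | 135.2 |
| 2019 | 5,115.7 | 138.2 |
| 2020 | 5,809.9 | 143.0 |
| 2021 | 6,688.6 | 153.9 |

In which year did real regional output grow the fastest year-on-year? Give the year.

2018: real = 5056.2/1.352 = 3739.79; growth vs 2017 (3806.67) = -1.76%.
2019: real = 5115.7/1.382 = 3701.66; growth vs 2018 (3739.79) = -1.02%.
2020: real = 5809.9/1.430 = 4062.87; growth vs 2019 (3701.66) = 9.76%.
2021: real = 6688.6/1.539 = 4346.07; growth vs 2020 (4062.87) = 6.97%.

2020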